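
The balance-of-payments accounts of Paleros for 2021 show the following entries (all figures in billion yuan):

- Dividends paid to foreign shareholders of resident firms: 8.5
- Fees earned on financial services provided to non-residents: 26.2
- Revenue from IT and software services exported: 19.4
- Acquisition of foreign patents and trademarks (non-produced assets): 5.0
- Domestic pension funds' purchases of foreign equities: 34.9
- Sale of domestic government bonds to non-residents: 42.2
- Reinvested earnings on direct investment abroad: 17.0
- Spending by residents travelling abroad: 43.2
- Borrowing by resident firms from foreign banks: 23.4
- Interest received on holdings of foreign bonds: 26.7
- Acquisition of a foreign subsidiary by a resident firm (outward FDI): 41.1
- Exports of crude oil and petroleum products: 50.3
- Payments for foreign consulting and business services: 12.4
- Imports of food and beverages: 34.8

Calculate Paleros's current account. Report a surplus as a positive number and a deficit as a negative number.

Goods: -34.8 + 50.3 = 15.5
Services: 19.4 - 12.4 + 26.2 - 43.2 = -10.0
Primary income: 26.7 - 8.5 + 17.0 = 35.2
Current account = 15.5 + (-10.0) + 35.2 = 40.7
(Excluded from the current account — capital account: acquisition of foreign patents and trademarks (non-produced assets) 5.0; financial account: domestic pension funds' purchases of foreign equities 34.9, sale of domestic government bonds to non-residents 42.2, borrowing by resident firms from foreign banks 23.4, acquisition of a foreign subsidiary by a resident firm (outward FDI) 41.1.)

40.7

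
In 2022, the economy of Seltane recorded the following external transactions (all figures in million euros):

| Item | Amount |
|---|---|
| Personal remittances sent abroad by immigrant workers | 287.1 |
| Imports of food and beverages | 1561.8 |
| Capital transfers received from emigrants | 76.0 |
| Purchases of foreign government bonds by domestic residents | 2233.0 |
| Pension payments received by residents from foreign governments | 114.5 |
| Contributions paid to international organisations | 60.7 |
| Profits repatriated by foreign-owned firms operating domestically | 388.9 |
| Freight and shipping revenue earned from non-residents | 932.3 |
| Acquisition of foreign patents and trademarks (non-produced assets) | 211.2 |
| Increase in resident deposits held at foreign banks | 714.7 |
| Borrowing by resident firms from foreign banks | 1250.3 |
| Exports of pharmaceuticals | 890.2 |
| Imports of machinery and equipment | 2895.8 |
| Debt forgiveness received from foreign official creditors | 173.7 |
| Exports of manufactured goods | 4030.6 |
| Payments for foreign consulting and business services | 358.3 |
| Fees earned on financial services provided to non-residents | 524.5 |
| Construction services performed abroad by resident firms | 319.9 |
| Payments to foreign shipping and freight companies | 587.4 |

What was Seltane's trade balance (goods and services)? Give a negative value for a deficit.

1294.2

Goods: -2895.8 + 4030.6 + 890.2 - 1561.8 = 463.2
Services: 932.3 + 319.9 - 358.3 - 587.4 + 524.5 = 831.0
Trade balance = 463.2 + 831.0 = 1294.2
(Excluded from the trade balance — secondary income: personal remittances sent abroad by immigrant workers 287.1, pension payments received by residents from foreign governments 114.5, contributions paid to international organisations 60.7; capital account: capital transfers received from emigrants 76.0, acquisition of foreign patents and trademarks (non-produced assets) 211.2, debt forgiveness received from foreign official creditors 173.7; financial account: purchases of foreign government bonds by domestic residents 2233.0, increase in resident deposits held at foreign banks 714.7, borrowing by resident firms from foreign banks 1250.3; primary income: profits repatriated by foreign-owned firms operating domestically 388.9.)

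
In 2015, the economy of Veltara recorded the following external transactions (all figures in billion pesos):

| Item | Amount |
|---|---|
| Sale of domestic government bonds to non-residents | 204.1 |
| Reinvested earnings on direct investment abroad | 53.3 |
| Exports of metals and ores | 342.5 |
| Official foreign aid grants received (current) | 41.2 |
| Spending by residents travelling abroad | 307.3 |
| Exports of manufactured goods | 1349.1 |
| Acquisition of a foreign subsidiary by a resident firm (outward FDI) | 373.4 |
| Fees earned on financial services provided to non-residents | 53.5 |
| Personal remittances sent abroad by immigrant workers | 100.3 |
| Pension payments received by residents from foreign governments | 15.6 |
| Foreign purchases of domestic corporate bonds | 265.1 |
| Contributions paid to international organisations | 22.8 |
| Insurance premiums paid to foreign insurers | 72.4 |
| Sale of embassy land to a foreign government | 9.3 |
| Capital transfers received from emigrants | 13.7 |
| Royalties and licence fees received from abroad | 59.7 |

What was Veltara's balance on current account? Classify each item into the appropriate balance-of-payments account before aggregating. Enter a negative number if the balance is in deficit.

1412.1

Goods: 342.5 + 1349.1 = 1691.6
Services: 53.5 + 59.7 - 307.3 - 72.4 = -266.5
Primary income: 53.3
Secondary income: 41.2 - 22.8 + 15.6 - 100.3 = -66.3
Current account = 1691.6 + (-266.5) + 53.3 + (-66.3) = 1412.1
(Excluded from the current account — financial account: sale of domestic government bonds to non-residents 204.1, acquisition of a foreign subsidiary by a resident firm (outward FDI) 373.4, foreign purchases of domestic corporate bonds 265.1; capital account: sale of embassy land to a foreign government 9.3, capital transfers received from emigrants 13.7.)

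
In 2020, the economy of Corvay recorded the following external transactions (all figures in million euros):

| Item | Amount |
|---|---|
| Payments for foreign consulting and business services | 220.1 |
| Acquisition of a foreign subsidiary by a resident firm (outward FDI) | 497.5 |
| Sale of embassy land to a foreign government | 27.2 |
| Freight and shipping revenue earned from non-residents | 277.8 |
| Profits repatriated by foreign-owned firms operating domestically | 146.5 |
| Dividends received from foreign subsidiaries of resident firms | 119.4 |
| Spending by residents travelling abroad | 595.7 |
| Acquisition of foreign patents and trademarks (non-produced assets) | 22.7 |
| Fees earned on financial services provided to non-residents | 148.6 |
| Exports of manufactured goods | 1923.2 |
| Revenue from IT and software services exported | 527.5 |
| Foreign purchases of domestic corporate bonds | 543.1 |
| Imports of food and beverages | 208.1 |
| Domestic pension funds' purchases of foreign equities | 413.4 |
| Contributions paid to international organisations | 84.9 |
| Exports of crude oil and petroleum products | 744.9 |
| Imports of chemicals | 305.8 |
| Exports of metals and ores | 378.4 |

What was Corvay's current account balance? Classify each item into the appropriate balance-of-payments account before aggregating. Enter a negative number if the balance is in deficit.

2558.7

Goods: -208.1 + 378.4 - 305.8 + 744.9 + 1923.2 = 2532.6
Services: 277.8 - 220.1 - 595.7 + 148.6 + 527.5 = 138.1
Primary income: -146.5 + 119.4 = -27.1
Secondary income: -84.9
Current account = 2532.6 + 138.1 + (-27.1) + (-84.9) = 2558.7
(Excluded from the current account — financial account: acquisition of a foreign subsidiary by a resident firm (outward FDI) 497.5, foreign purchases of domestic corporate bonds 543.1, domestic pension funds' purchases of foreign equities 413.4; capital account: sale of embassy land to a foreign government 27.2, acquisition of foreign patents and trademarks (non-produced assets) 22.7.)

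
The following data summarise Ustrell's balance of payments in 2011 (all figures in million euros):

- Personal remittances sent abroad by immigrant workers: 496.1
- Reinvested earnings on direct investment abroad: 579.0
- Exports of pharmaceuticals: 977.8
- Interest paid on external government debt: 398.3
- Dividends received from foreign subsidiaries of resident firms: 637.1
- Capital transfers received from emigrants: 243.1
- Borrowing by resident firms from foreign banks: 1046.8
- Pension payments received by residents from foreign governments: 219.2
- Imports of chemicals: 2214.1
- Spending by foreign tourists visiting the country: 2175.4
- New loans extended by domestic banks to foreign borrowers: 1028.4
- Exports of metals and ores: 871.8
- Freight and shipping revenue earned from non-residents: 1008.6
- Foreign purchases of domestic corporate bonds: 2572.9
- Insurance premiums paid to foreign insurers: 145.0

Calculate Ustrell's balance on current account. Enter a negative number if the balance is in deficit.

3215.4

Goods: 977.8 - 2214.1 + 871.8 = -364.5
Services: 1008.6 + 2175.4 - 145.0 = 3039.0
Primary income: 637.1 - 398.3 + 579.0 = 817.8
Secondary income: 219.2 - 496.1 = -276.9
Current account = (-364.5) + 3039.0 + 817.8 + (-276.9) = 3215.4
(Excluded from the current account — capital account: capital transfers received from emigrants 243.1; financial account: borrowing by resident firms from foreign banks 1046.8, new loans extended by domestic banks to foreign borrowers 1028.4, foreign purchases of domestic corporate bonds 2572.9.)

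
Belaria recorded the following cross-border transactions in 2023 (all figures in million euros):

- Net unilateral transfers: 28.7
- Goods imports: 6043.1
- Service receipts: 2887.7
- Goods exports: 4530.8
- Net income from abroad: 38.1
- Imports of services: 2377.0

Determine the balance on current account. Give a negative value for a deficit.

Goods balance = 4530.8 - 6043.1 = -1512.3
Services balance = 2887.7 - 2377.0 = 510.7
Trade balance (goods + services) = -1512.3 + 510.7 = -1001.6
Net primary income = 38.1
Net secondary income = 28.7
Current account = -1001.6 + 38.1 + 28.7 = -934.8

-934.8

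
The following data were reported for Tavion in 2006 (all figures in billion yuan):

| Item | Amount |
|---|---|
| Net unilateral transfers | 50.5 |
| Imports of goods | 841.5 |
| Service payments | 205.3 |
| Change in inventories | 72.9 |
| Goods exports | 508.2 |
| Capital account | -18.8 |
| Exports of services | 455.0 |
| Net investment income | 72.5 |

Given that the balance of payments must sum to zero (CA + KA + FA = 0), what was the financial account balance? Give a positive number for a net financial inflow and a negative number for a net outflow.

-20.6

Goods balance = 508.2 - 841.5 = -333.3
Services balance = 455.0 - 205.3 = 249.7
Trade balance (goods + services) = -333.3 + 249.7 = -83.6
Net primary income = 72.5
Net secondary income = 50.5
Current account = -83.6 + 72.5 + 50.5 = 39.4
Financial account = -(39.4 + (-18.8)) = -20.6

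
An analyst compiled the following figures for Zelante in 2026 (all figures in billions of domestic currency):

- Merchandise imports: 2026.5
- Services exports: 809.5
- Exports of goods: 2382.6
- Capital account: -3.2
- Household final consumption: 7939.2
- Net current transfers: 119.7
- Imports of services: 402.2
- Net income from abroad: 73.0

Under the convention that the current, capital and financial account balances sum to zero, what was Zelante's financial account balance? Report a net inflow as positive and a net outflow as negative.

-952.9

Goods balance = 2382.6 - 2026.5 = 356.1
Services balance = 809.5 - 402.2 = 407.3
Trade balance (goods + services) = 356.1 + 407.3 = 763.4
Net primary income = 73.0
Net secondary income = 119.7
Current account = 763.4 + 73.0 + 119.7 = 956.1
Financial account = -(956.1 + (-3.2)) = -952.9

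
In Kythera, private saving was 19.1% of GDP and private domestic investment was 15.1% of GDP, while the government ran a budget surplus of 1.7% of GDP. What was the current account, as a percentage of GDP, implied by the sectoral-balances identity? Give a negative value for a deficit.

5.7

By the sectoral-balances identity, CA = (S_private - I) + (T - G).
Private balance = 19.1 - 15.1 = 4.0
Government balance (T - G) = 1.7
CA = 4.0 + 1.7 = 5.7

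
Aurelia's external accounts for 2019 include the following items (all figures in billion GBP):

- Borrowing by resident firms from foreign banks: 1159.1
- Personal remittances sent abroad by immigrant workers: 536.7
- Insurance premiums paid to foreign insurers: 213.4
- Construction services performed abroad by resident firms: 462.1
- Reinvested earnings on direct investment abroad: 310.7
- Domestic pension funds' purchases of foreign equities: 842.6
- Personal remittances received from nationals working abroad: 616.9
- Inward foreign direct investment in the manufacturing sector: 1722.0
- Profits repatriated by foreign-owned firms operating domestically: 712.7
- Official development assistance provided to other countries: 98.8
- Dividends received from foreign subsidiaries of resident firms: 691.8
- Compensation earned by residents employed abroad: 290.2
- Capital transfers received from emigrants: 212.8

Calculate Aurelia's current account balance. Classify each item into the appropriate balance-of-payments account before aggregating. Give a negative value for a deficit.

Services: -213.4 + 462.1 = 248.7
Primary income: -712.7 + 691.8 + 290.2 + 310.7 = 580.0
Secondary income: 616.9 - 98.8 - 536.7 = -18.6
Current account = 248.7 + 580.0 + (-18.6) = 810.1
(Excluded from the current account — financial account: borrowing by resident firms from foreign banks 1159.1, domestic pension funds' purchases of foreign equities 842.6, inward foreign direct investment in the manufacturing sector 1722.0; capital account: capital transfers received from emigrants 212.8.)

810.1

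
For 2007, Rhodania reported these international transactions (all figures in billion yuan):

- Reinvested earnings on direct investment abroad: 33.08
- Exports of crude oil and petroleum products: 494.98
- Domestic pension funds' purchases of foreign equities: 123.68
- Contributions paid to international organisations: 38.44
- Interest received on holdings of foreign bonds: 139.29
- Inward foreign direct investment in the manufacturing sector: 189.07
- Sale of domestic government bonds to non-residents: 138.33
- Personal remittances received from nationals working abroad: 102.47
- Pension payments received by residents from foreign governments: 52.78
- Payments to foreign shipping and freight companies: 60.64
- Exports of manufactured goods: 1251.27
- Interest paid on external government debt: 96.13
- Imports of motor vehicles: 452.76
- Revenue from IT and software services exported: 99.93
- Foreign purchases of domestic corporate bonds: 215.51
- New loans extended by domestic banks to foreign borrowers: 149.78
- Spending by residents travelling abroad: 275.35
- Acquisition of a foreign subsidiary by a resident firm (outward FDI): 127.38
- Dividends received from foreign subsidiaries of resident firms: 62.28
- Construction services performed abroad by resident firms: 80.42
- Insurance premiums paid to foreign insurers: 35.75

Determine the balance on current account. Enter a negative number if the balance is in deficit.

1357.43

Goods: -452.76 + 1251.27 + 494.98 = 1293.49
Services: -275.35 + 99.93 + 80.42 - 35.75 - 60.64 = -191.39
Primary income: -96.13 + 33.08 + 62.28 + 139.29 = 138.52
Secondary income: 102.47 - 38.44 + 52.78 = 116.81
Current account = 1293.49 + (-191.39) + 138.52 + 116.81 = 1357.43
(Excluded from the current account — financial account: domestic pension funds' purchases of foreign equities 123.68, inward foreign direct investment in the manufacturing sector 189.07, sale of domestic government bonds to non-residents 138.33, foreign purchases of domestic corporate bonds 215.51, new loans extended by domestic banks to foreign borrowers 149.78, acquisition of a foreign subsidiary by a resident firm (outward FDI) 127.38.)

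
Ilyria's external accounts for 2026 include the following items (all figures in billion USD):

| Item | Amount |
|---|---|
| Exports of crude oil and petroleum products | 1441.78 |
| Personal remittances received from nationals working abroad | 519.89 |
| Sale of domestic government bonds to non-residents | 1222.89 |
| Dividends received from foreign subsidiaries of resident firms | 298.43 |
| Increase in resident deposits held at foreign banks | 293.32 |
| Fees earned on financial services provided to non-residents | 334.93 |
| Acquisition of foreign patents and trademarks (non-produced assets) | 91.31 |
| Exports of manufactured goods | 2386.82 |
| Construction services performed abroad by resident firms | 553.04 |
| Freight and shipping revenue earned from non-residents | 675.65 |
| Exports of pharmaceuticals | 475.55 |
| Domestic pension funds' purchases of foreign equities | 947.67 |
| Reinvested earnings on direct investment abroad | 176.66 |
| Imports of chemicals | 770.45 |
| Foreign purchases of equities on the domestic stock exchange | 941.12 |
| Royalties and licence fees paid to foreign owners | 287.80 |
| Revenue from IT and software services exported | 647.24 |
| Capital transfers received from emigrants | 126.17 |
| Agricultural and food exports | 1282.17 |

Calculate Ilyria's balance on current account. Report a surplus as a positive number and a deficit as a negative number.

7733.91

Goods: 1282.17 + 475.55 + 1441.78 - 770.45 + 2386.82 = 4815.87
Services: -287.80 + 334.93 + 553.04 + 675.65 + 647.24 = 1923.06
Primary income: 298.43 + 176.66 = 475.09
Secondary income: 519.89
Current account = 4815.87 + 1923.06 + 475.09 + 519.89 = 7733.91
(Excluded from the current account — financial account: sale of domestic government bonds to non-residents 1222.89, increase in resident deposits held at foreign banks 293.32, domestic pension funds' purchases of foreign equities 947.67, foreign purchases of equities on the domestic stock exchange 941.12; capital account: acquisition of foreign patents and trademarks (non-produced assets) 91.31, capital transfers received from emigrants 126.17.)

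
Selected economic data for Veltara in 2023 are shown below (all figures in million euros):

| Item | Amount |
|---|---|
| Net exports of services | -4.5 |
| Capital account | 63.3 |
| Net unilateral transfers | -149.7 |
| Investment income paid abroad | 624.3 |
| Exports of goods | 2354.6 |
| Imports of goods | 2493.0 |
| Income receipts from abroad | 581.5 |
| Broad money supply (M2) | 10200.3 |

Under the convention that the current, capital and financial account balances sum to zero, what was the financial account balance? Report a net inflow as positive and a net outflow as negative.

Goods balance = 2354.6 - 2493.0 = -138.4
Services balance = -4.5
Trade balance (goods + services) = -138.4 + (-4.5) = -142.9
Net primary income = 581.5 - 624.3 = -42.8
Net secondary income = -149.7
Current account = -142.9 + (-42.8) + (-149.7) = -335.4
Financial account = -(-335.4 + 63.3) = 272.1

272.1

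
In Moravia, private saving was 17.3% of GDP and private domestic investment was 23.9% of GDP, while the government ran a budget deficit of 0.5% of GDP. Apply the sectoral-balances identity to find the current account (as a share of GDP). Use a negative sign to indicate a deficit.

-7.1

By the sectoral-balances identity, CA = (S_private - I) + (T - G).
Private balance = 17.3 - 23.9 = -6.6
Government balance (T - G) = -0.5
CA = -6.6 + (-0.5) = -7.1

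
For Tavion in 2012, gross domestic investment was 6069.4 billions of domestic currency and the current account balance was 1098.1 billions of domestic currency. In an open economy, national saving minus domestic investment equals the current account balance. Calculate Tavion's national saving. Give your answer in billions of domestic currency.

7167.5

S - I = CA (net lending to the rest of the world).
S = I + CA = 6069.4 + 1098.1 = 7167.5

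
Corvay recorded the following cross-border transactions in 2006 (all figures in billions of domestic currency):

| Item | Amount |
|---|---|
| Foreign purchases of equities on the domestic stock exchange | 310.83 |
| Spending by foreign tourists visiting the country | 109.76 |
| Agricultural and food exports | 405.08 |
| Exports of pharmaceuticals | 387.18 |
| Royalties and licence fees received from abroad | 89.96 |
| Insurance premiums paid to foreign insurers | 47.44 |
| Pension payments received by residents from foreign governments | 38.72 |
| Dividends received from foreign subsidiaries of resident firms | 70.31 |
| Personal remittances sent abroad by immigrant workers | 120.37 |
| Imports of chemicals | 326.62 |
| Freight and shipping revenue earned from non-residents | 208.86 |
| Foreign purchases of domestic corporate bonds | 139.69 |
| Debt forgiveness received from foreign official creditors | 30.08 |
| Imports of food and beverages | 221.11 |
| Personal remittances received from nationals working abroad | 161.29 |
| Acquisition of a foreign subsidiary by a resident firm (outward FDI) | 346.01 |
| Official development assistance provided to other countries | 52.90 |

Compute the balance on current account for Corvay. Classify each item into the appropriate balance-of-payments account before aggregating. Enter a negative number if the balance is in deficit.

702.72

Goods: 387.18 + 405.08 - 326.62 - 221.11 = 244.53
Services: 89.96 + 109.76 + 208.86 - 47.44 = 361.14
Primary income: 70.31
Secondary income: -52.90 + 161.29 + 38.72 - 120.37 = 26.74
Current account = 244.53 + 361.14 + 70.31 + 26.74 = 702.72
(Excluded from the current account — financial account: foreign purchases of equities on the domestic stock exchange 310.83, foreign purchases of domestic corporate bonds 139.69, acquisition of a foreign subsidiary by a resident firm (outward FDI) 346.01; capital account: debt forgiveness received from foreign official creditors 30.08.)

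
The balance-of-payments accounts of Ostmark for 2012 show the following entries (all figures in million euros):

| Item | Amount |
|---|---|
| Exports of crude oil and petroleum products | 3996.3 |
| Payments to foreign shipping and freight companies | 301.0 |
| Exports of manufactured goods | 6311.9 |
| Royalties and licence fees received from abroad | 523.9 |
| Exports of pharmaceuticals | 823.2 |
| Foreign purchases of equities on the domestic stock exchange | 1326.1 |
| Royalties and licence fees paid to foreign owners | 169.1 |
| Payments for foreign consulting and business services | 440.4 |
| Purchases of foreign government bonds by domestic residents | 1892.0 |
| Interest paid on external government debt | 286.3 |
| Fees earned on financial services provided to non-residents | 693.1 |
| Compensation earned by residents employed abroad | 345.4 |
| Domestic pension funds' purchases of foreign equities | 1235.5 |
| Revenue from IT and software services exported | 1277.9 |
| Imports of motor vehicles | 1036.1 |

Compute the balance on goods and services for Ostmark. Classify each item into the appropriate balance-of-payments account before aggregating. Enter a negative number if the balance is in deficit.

11679.7

Goods: 823.2 + 6311.9 + 3996.3 - 1036.1 = 10095.3
Services: 523.9 + 1277.9 + 693.1 - 301.0 - 440.4 - 169.1 = 1584.4
Trade balance = 10095.3 + 1584.4 = 11679.7
(Excluded from the trade balance — financial account: foreign purchases of equities on the domestic stock exchange 1326.1, purchases of foreign government bonds by domestic residents 1892.0, domestic pension funds' purchases of foreign equities 1235.5; primary income: interest paid on external government debt 286.3, compensation earned by residents employed abroad 345.4.)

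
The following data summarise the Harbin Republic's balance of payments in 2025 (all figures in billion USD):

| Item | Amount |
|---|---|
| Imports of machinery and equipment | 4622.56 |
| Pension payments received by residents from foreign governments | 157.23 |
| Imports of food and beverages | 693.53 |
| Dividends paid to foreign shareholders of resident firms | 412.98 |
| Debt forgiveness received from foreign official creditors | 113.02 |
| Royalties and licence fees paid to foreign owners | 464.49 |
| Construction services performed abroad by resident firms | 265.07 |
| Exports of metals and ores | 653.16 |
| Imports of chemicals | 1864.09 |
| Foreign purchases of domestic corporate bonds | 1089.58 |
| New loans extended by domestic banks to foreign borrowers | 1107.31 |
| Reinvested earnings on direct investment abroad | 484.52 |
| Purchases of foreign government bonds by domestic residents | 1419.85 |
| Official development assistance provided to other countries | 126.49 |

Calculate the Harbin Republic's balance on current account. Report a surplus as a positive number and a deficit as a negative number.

-6624.16

Goods: 653.16 - 693.53 - 4622.56 - 1864.09 = -6527.02
Services: 265.07 - 464.49 = -199.42
Primary income: -412.98 + 484.52 = 71.54
Secondary income: -126.49 + 157.23 = 30.74
Current account = (-6527.02) + (-199.42) + 71.54 + 30.74 = -6624.16
(Excluded from the current account — capital account: debt forgiveness received from foreign official creditors 113.02; financial account: foreign purchases of domestic corporate bonds 1089.58, new loans extended by domestic banks to foreign borrowers 1107.31, purchases of foreign government bonds by domestic residents 1419.85.)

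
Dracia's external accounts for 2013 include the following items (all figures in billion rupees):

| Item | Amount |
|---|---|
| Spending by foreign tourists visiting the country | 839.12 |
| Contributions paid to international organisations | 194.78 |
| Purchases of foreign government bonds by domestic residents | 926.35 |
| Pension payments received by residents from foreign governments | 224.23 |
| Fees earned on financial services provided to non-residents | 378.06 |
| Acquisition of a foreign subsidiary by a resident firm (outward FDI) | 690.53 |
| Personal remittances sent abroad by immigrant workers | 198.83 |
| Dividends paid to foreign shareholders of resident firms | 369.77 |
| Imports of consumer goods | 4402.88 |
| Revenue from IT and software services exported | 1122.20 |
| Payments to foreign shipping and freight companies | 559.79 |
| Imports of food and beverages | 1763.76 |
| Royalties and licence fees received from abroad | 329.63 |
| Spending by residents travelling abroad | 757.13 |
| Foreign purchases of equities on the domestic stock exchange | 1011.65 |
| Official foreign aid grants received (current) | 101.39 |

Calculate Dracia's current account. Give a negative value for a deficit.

Goods: -4402.88 - 1763.76 = -6166.64
Services: 329.63 + 378.06 + 1122.20 + 839.12 - 559.79 - 757.13 = 1352.09
Primary income: -369.77
Secondary income: 224.23 + 101.39 - 194.78 - 198.83 = -67.99
Current account = (-6166.64) + 1352.09 + (-369.77) + (-67.99) = -5252.31
(Excluded from the current account — financial account: purchases of foreign government bonds by domestic residents 926.35, acquisition of a foreign subsidiary by a resident firm (outward FDI) 690.53, foreign purchases of equities on the domestic stock exchange 1011.65.)

-5252.31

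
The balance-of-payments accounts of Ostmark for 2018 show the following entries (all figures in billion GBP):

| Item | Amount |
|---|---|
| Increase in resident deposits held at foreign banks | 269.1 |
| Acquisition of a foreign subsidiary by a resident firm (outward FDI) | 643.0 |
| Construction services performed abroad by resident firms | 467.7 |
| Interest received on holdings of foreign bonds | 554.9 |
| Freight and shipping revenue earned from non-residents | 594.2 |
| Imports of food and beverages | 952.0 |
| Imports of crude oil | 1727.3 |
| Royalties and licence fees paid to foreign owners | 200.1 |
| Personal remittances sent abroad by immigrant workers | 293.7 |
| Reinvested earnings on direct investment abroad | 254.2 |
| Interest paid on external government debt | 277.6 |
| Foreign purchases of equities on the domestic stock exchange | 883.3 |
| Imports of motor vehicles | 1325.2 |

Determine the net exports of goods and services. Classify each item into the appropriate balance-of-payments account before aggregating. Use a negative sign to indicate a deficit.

-3142.7

Goods: -1325.2 - 952.0 - 1727.3 = -4004.5
Services: -200.1 + 467.7 + 594.2 = 861.8
Trade balance = -4004.5 + 861.8 = -3142.7
(Excluded from the trade balance — financial account: increase in resident deposits held at foreign banks 269.1, acquisition of a foreign subsidiary by a resident firm (outward FDI) 643.0, foreign purchases of equities on the domestic stock exchange 883.3; primary income: interest received on holdings of foreign bonds 554.9, reinvested earnings on direct investment abroad 254.2, interest paid on external government debt 277.6; secondary income: personal remittances sent abroad by immigrant workers 293.7.)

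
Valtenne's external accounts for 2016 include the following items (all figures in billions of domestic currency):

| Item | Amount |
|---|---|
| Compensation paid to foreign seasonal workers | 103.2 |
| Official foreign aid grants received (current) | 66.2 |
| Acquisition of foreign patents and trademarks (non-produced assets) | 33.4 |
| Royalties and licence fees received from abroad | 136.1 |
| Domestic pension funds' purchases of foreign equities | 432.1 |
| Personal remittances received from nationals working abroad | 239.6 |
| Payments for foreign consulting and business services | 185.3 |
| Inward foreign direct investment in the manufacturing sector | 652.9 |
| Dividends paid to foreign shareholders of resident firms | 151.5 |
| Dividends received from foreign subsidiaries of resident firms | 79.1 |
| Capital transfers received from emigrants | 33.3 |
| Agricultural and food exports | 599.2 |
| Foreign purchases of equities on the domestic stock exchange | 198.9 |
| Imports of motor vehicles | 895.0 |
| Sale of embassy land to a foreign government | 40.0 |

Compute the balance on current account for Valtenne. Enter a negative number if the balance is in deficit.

-214.8

Goods: 599.2 - 895.0 = -295.8
Services: -185.3 + 136.1 = -49.2
Primary income: -151.5 + 79.1 - 103.2 = -175.6
Secondary income: 66.2 + 239.6 = 305.8
Current account = (-295.8) + (-49.2) + (-175.6) + 305.8 = -214.8
(Excluded from the current account — capital account: acquisition of foreign patents and trademarks (non-produced assets) 33.4, capital transfers received from emigrants 33.3, sale of embassy land to a foreign government 40.0; financial account: domestic pension funds' purchases of foreign equities 432.1, inward foreign direct investment in the manufacturing sector 652.9, foreign purchases of equities on the domestic stock exchange 198.9.)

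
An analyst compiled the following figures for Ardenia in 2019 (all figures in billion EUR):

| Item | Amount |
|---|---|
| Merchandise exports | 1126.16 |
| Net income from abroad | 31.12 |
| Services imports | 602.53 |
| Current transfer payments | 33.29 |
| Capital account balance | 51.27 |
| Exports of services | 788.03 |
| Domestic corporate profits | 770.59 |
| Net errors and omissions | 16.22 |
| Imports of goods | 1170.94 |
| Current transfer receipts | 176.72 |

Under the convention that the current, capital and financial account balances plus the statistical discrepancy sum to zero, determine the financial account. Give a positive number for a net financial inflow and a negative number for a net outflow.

-382.76

Goods balance = 1126.16 - 1170.94 = -44.78
Services balance = 788.03 - 602.53 = 185.50
Trade balance (goods + services) = -44.78 + 185.50 = 140.72
Net primary income = 31.12
Net secondary income = 176.72 - 33.29 = 143.43
Current account = 140.72 + 31.12 + 143.43 = 315.27
Financial account = -(315.27 + 51.27 + 16.22) = -382.76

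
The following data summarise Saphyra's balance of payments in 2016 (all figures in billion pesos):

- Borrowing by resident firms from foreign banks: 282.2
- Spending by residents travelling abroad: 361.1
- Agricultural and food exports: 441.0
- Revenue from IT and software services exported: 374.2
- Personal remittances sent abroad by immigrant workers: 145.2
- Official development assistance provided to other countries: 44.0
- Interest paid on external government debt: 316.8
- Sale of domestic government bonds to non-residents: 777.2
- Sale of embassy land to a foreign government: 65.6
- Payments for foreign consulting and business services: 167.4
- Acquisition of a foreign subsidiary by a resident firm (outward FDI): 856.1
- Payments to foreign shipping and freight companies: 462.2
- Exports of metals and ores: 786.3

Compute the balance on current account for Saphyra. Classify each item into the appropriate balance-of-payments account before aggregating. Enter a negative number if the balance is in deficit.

104.8

Goods: 786.3 + 441.0 = 1227.3
Services: -462.2 - 167.4 + 374.2 - 361.1 = -616.5
Primary income: -316.8
Secondary income: -145.2 - 44.0 = -189.2
Current account = 1227.3 + (-616.5) + (-316.8) + (-189.2) = 104.8
(Excluded from the current account — financial account: borrowing by resident firms from foreign banks 282.2, sale of domestic government bonds to non-residents 777.2, acquisition of a foreign subsidiary by a resident firm (outward FDI) 856.1; capital account: sale of embassy land to a foreign government 65.6.)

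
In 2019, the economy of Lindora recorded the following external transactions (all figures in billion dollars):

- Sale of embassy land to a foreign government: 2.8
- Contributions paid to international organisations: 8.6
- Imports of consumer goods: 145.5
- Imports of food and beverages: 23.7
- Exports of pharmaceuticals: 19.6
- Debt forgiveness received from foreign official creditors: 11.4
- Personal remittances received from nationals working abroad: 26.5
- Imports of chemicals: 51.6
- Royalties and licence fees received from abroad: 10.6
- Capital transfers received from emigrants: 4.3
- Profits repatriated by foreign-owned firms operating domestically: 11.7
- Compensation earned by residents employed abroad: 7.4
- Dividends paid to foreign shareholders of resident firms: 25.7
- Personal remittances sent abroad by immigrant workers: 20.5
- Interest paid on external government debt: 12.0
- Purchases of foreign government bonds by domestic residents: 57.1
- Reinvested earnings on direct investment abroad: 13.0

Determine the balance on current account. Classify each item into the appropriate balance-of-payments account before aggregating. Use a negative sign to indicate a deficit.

Goods: 19.6 - 51.6 - 145.5 - 23.7 = -201.2
Services: 10.6
Primary income: 7.4 - 11.7 - 25.7 + 13.0 - 12.0 = -29.0
Secondary income: -8.6 - 20.5 + 26.5 = -2.6
Current account = (-201.2) + 10.6 + (-29.0) + (-2.6) = -222.2
(Excluded from the current account — capital account: sale of embassy land to a foreign government 2.8, debt forgiveness received from foreign official creditors 11.4, capital transfers received from emigrants 4.3; financial account: purchases of foreign government bonds by domestic residents 57.1.)

-222.2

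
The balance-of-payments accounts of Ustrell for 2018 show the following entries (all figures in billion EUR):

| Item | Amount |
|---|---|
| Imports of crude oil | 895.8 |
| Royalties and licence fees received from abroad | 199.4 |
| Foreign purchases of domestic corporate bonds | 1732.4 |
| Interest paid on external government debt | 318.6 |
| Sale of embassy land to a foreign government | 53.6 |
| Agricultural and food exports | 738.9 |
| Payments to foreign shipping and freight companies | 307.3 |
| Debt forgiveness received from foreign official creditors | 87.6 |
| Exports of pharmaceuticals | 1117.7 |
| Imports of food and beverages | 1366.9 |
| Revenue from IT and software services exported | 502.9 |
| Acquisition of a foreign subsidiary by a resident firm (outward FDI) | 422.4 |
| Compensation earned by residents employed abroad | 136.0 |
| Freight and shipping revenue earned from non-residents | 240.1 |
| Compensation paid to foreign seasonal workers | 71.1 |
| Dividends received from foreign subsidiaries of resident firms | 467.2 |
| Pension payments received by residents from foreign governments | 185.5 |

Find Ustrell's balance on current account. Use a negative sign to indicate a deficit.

Goods: 1117.7 - 895.8 - 1366.9 + 738.9 = -406.1
Services: 502.9 - 307.3 + 199.4 + 240.1 = 635.1
Primary income: 467.2 - 71.1 - 318.6 + 136.0 = 213.5
Secondary income: 185.5
Current account = (-406.1) + 635.1 + 213.5 + 185.5 = 628.0
(Excluded from the current account — financial account: foreign purchases of domestic corporate bonds 1732.4, acquisition of a foreign subsidiary by a resident firm (outward FDI) 422.4; capital account: sale of embassy land to a foreign government 53.6, debt forgiveness received from foreign official creditors 87.6.)

628.0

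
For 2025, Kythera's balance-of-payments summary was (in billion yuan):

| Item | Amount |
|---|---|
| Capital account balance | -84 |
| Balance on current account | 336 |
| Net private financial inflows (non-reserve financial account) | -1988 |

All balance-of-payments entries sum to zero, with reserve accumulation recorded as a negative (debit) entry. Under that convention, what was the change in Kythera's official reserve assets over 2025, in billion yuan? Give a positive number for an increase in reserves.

Official reserve transactions balance = -(336 + (-84) + (-1988)) = 1736
An accumulation of reserves is recorded as a debit (negative entry), so the change in the stock of reserves is the negative of that balance.
Change in official reserves = -(1736) = -1736

-1736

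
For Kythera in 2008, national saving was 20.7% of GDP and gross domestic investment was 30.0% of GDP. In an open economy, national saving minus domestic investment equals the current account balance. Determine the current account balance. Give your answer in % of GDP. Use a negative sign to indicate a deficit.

S - I = CA (net lending to the rest of the world).
CA = S - I = 20.7 - 30.0 = -9.3

-9.3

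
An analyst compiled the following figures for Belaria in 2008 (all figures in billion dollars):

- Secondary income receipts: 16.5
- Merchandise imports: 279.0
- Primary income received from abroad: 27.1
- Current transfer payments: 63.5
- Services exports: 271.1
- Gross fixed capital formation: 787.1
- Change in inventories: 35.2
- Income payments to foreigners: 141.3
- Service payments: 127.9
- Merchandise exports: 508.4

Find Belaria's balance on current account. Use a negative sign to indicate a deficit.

Goods balance = 508.4 - 279.0 = 229.4
Services balance = 271.1 - 127.9 = 143.2
Trade balance (goods + services) = 229.4 + 143.2 = 372.6
Net primary income = 27.1 - 141.3 = -114.2
Net secondary income = 16.5 - 63.5 = -47.0
Current account = 372.6 + (-114.2) + (-47.0) = 211.4

211.4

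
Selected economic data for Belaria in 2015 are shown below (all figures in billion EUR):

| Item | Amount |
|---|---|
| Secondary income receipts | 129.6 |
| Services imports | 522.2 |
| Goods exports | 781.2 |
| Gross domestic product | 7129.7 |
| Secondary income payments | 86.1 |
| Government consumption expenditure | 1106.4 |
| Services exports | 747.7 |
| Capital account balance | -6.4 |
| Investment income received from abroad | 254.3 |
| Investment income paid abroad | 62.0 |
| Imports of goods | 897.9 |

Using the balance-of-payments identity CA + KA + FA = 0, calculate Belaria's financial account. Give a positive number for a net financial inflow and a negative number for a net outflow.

Goods balance = 781.2 - 897.9 = -116.7
Services balance = 747.7 - 522.2 = 225.5
Trade balance (goods + services) = -116.7 + 225.5 = 108.8
Net primary income = 254.3 - 62.0 = 192.3
Net secondary income = 129.6 - 86.1 = 43.5
Current account = 108.8 + 192.3 + 43.5 = 344.6
Financial account = -(344.6 + (-6.4)) = -338.2

-338.2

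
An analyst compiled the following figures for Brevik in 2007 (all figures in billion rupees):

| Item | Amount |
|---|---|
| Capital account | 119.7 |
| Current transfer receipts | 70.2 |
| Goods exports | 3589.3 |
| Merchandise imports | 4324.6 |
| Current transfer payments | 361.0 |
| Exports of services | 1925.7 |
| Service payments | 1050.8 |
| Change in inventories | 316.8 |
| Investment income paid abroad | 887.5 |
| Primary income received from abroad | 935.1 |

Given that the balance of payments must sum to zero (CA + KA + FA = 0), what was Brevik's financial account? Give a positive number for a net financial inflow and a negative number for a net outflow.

Goods balance = 3589.3 - 4324.6 = -735.3
Services balance = 1925.7 - 1050.8 = 874.9
Trade balance (goods + services) = -735.3 + 874.9 = 139.6
Net primary income = 935.1 - 887.5 = 47.6
Net secondary income = 70.2 - 361.0 = -290.8
Current account = 139.6 + 47.6 + (-290.8) = -103.6
Financial account = -(-103.6 + 119.7) = -16.1

-16.1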